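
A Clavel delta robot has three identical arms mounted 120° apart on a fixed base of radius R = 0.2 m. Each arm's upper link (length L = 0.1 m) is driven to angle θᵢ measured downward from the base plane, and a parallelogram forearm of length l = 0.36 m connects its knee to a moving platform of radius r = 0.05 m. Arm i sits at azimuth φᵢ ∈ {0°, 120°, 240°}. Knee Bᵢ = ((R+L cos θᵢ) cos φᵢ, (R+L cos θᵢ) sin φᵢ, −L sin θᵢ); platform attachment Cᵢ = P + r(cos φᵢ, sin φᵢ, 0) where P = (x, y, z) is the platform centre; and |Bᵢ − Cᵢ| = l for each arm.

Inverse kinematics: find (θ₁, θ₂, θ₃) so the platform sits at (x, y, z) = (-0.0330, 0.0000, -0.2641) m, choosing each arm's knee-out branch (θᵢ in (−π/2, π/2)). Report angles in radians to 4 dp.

θ₁ = 0.3485, θ₂ = -0.0875, θ₃ = -0.0875

rotate P by −φ1: (-0.0330, 0.0000, -0.2641)
  A cos θ + B sin θ = C:  0.1830·cos θ + -0.2641·sin θ = 0.0818
  γ=atan2(-0.2641,0.1830)=-0.9648;  ψ=arccos(0.2546)=1.3133;  θ1=γ+ψ≈0.3485
φ2=120.0° → target in arm frame (0.0165, 0.0286)
  A cos θ + B sin θ = C:  0.1335·cos θ + -0.2641·sin θ = 0.1561
  γ=atan2(-0.2641,0.1335)=-1.1028;  ψ=arccos(0.5274)=1.0153;  θ2=γ+ψ≈-0.0875
rotate P by −φ3: (0.0165, -0.0286, -0.2641)
  A cos θ + B sin θ = C:  0.1335·cos θ + -0.2641·sin θ = 0.1561
  γ=atan2(-0.2641,0.1335)=-1.1028;  ψ=arccos(0.5274)=1.0153;  θ3=γ+ψ≈-0.0875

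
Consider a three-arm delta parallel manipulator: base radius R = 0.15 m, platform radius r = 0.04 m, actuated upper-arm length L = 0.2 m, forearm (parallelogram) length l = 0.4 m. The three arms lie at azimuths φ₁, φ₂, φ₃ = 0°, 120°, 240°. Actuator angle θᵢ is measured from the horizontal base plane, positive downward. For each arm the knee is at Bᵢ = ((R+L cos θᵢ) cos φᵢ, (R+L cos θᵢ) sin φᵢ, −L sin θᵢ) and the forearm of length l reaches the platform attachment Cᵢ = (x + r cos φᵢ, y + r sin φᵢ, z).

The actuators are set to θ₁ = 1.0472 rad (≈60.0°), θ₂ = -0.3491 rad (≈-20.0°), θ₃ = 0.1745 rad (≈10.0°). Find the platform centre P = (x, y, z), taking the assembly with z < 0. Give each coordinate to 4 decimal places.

(-0.1732, 0.0537, -0.2746)

centre 1 = (0.2100·cos0.0°, 0.2100·sin0.0°, -0.1732) = (0.2100, 0.0000, -0.1732)
φ2=120.0°: virtual centre (-0.1490, 0.2580, 0.0684), radius l
arm 3 at φ=240.0°: ρ3 = 0.3070;  centre 3 = (-0.1535, -0.2658, -0.0347)
subtract pairs → two planes through P
plane₁₂: -0.7179x+0.5160y+0.4832z = 0.0193
Cramer: x(z) = -0.0281+0.5283z;  y(z) = -0.0017-0.2014z
into |P−centre ₁|² = l²: 1.3197z² + 0.0955z + -0.0733 = 0;  Δ = 0.3960;  z = -0.2746 or 0.2023 → z<0 root = -0.2746
x = -0.1732, y = 0.0537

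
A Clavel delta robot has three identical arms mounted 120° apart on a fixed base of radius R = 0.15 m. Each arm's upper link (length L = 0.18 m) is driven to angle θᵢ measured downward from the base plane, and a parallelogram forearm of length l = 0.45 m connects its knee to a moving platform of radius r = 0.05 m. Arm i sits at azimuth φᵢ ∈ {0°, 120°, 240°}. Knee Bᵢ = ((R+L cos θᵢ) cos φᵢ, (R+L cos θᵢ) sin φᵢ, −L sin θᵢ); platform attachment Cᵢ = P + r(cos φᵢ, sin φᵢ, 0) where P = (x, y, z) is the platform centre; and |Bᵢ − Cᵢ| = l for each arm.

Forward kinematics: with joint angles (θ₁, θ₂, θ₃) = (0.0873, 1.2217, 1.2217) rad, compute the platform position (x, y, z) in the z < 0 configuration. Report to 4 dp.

(0.2300, 0.0000, -0.4630)

φ1=0.0°: virtual centre (0.2793, 0.0000, -0.0157), radius l
O2 = (0.1616·cos120.0°, 0.1616·sin120.0°, -0.1691) = (-0.0808, 0.1399, -0.1691)
O3 = (0.1616·cos240.0°, 0.1616·sin240.0°, -0.1691) = (-0.0808, -0.1399, -0.1691)
eliminate P² terms by subtracting sphere 1 from 2 and 3
plane₁₂: -0.7202x+0.2798y+-0.3069z = -0.0235
Cramer: x(z) = 0.0327-0.4261z;  y(z) = 0.0000+0.0000z
quadratic in z: (1.1816)z²+(0.2416)z+(-0.1414)=0, √Δ=0.8525 → z ∈ {-0.4630, 0.2585}; z = -0.4630 (taking z<0)
x = 0.2300, y = 0.0000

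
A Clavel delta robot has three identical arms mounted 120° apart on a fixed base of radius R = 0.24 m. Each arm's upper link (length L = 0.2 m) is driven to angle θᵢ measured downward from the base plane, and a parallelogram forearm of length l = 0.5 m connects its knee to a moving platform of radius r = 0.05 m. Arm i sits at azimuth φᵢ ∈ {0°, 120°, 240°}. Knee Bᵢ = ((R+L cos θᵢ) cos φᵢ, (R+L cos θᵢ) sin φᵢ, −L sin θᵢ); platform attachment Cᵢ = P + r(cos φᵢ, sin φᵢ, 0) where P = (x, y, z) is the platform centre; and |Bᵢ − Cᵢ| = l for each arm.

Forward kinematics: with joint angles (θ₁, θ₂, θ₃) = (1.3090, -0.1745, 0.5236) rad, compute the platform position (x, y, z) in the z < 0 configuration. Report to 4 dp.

arm 1 at φ=0.0°: (R−r)+L cos θ1 = 0.2418;  centre 1 = (0.2418, 0.0000, -0.1932)
arm 2 at φ=120.0°: (R−r)+L cos θ2 = 0.3870;  centre 2 = (-0.1935, 0.3351, 0.0347)
φ3=240.0°: virtual centre (-0.1816, -0.3145, -0.1000), radius l
subtract pairs → two planes through P
linear system: -0.8705x+0.6702y = 0.0552−0.4558z; -0.8467x+-0.6291y = 0.0461−0.1864z
det = 1.1151;  x = -0.0589+0.3692z,  y = 0.0059+-0.2006z
sphere 1 gives Az²+Bz+C=0 with A=1.1765, B=0.1621, C=-0.1223;  B²−4AC=0.6017;  roots -0.3985, 0.2608;  negative root z = -0.3985
x = -0.2060, y = 0.0858

(-0.2060, 0.0858, -0.3985)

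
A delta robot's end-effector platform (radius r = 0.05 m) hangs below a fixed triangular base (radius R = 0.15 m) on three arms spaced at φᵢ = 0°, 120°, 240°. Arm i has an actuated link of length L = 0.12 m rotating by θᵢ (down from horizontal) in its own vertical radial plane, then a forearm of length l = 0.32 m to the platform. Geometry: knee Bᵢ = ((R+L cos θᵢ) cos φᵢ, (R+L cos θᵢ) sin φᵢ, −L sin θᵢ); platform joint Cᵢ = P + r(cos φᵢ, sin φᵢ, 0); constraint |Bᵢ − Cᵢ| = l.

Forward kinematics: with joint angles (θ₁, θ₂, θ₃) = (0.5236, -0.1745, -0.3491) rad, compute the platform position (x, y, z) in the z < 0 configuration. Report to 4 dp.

arm 1 at φ=0.0°: e+L cos θ1 = 0.2039;  O1 = (0.2039, 0.0000, -0.0600)
arm 2 at φ=120.0°: e+L cos θ2 = 0.2182;  O2 = (-0.1091, 0.1889, 0.0208)
O3 = (0.2128·cos240.0°, 0.2128·sin240.0°, 0.0410) = (-0.1064, -0.1843, 0.0410)
|O₂|²−|O₁|² = 0.0029;  |O₃|²−|O₁|² = 0.0018
plane₁₂: -0.6260x+0.3779y+0.1617z = 0.0029
det = 0.4652;  x = -0.0037+0.2922z,  y = 0.0014+0.0563z
sphere 1 gives Az²+Bz+C=0 with A=1.0886, B=-0.0012, C=-0.0557;  B²−4AC=0.2425;  roots -0.2256, 0.2267;  negative root z = -0.2256
x = -0.0696, y = -0.0113

(-0.0696, -0.0113, -0.2256)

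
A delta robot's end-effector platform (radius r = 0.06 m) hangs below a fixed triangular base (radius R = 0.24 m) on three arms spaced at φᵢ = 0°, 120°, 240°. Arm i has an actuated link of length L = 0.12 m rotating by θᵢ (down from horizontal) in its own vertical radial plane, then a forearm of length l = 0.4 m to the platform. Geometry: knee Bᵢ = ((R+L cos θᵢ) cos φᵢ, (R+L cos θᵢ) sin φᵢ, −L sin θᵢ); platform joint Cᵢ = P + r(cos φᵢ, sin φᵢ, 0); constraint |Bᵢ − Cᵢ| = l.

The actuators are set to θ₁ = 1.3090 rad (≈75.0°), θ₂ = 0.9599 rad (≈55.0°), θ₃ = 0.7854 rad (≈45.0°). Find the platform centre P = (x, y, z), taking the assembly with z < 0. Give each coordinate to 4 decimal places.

arm 1 at φ=0.0°: e+L cos θ1 = 0.2111;  centre 1 = (0.2111, 0.0000, -0.1159)
φ2=120.0°: virtual centre (-0.1244, 0.2155, -0.0983), radius l
arm 3 at φ=240.0°: e+L cos θ3 = 0.2649;  centre 3 = (-0.1324, -0.2294, -0.0849)
subtract pairs → two planes through P
[-0.6709 0.4310 0.0352]·P = 0.0136;  [-0.6870 -0.4587 0.0621]·P = 0.0194
Cramer: x(z) = -0.0242+0.0711z;  y(z) = -0.0060+0.0289z
into |P−centre ₁|² = l²: 1.0059z² + 0.1980z + -0.0912 = 0;  Δ = 0.4062;  z = -0.4152 or 0.2184 → z<0 root = -0.4152
x = -0.0537, y = -0.0181

(-0.0537, -0.0181, -0.4152)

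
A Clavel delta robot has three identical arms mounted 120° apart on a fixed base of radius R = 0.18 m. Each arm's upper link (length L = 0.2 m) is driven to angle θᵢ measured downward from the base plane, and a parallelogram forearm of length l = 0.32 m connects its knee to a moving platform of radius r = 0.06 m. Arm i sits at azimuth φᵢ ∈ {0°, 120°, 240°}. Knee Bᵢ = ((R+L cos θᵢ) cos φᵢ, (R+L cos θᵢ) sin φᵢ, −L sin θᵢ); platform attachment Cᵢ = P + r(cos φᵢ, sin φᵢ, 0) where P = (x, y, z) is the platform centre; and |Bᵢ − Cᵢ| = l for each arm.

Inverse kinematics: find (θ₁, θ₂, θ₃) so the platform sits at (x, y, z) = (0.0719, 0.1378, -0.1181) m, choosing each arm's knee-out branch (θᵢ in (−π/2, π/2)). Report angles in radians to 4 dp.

φ1=0.0° → target in arm frame (0.0719, 0.1378)
  A cos θ + B sin θ = C:  0.0481·cos θ + -0.1181·sin θ = 0.0679
  γ=atan2(-0.1181,0.0481)=-1.1840;  ψ=arccos(0.5323)=1.0095;  θ1=γ+ψ≈-0.1745
rotate P by −φ2: (0.0834, -0.1312, -0.1181)
  e−x'=0.0366;  (l²−L²−(e−x')²−y'²−z²)/2L = 0.0748
  θ2 = atan2(B,A) + arccos(C/0.1236) = -0.3488
rotate P by −φ3: (-0.1553, -0.0066, -0.1181)
  A=0.2753, B=-0.1181, C=(l²−L²−A²−y'²−z²)/(2L)=-0.0684
  √(A²+B²)=0.2996;  θ3 = -0.4053+1.8013 ≈ 1.3960

θ₁ = -0.1745, θ₂ = -0.3488, θ₃ = 1.3960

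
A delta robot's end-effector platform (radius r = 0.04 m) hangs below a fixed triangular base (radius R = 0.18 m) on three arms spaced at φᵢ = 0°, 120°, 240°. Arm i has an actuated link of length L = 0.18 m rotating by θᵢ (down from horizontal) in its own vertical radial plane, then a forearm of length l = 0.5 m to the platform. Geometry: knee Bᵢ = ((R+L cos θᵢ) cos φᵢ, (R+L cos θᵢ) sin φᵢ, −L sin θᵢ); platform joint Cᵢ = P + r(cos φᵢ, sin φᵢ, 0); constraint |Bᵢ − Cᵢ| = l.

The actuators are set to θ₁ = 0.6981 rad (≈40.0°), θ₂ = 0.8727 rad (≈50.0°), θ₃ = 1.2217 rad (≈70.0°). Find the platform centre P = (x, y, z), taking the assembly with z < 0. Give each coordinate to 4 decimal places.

(0.0765, 0.0692, -0.5681)

φ1=0.0°: virtual centre (0.2779, 0.0000, -0.1157), radius l
φ2=120.0°: virtual centre (-0.1278, 0.2214, -0.1379), radius l
arm 3 at φ=240.0°: ρ3 = 0.2016;  centre 3 = (-0.1008, -0.1746, -0.1691)
subtract pairs → two planes through P
[-0.8115 0.4429 -0.0444]·P = -0.0062;  [-0.7574 -0.3491 -0.1069]·P = -0.0214
det = 0.6187;  x = 0.0188+-0.1016z,  y = 0.0204+-0.0859z
quadratic in z: (1.0177)z²+(0.2805)z+(-0.1691)=0, √Δ=0.8757 → z ∈ {-0.5681, 0.2924}; z = -0.5681 (taking z<0)
x = 0.0765, y = 0.0692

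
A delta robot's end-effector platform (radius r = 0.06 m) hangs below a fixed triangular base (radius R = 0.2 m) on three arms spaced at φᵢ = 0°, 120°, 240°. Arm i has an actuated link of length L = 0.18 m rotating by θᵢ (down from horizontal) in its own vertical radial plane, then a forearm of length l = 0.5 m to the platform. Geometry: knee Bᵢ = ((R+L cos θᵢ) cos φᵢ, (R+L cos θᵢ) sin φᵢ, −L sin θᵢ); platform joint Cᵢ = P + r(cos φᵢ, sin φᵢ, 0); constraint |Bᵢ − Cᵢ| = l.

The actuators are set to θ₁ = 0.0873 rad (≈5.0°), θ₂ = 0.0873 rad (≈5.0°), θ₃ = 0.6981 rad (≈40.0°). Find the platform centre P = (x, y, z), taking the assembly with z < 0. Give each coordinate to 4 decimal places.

(0.0557, 0.0965, -0.4295)

arm 1 at φ=0.0°: (R−r)+L cos θ1 = 0.3193;  O1 = (0.3193, 0.0000, -0.0157)
φ2=120.0°: virtual centre (-0.1597, 0.2765, -0.0157), radius l
O3 = (0.2779·cos240.0°, 0.2779·sin240.0°, -0.1157) = (-0.1389, -0.2407, -0.1157)
subtract pairs → two planes through P
linear system: -0.9579x+0.5531y = 0.0000−0.0000z; -0.9165x+-0.4813y = -0.0116−-0.2000z
Cramer: x(z) = 0.0066-0.1143z;  y(z) = 0.0115-0.1979z
quadratic in z: (1.0522)z²+(0.0983)z+(-0.1518)=0, √Δ=0.8055 → z ∈ {-0.4295, 0.3360}; z = -0.4295 (taking z<0)
x = 0.0557, y = 0.0965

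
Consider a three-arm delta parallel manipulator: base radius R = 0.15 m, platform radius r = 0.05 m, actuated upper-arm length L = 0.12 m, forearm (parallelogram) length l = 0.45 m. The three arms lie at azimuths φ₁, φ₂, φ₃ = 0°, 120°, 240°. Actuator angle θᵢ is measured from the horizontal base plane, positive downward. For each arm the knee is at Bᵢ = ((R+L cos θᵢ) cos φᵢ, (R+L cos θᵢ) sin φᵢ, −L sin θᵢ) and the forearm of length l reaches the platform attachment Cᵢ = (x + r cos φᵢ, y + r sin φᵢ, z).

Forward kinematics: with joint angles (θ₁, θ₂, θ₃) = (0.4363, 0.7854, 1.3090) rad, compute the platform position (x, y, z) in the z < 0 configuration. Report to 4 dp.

(0.1075, 0.0848, -0.4809)

S1 = (0.2088·cos0.0°, 0.2088·sin0.0°, -0.0507) = (0.2088, 0.0000, -0.0507)
arm 2 at φ=120.0°: (R−r)+L cos θ2 = 0.1849;  S2 = (-0.0924, 0.1601, -0.0849)
arm 3 at φ=240.0°: (R−r)+L cos θ3 = 0.1311;  S3 = (-0.0655, -0.1135, -0.1159)
subtract pairs → two planes through P
plane₁₂: -0.6024x+0.3202y+-0.0683z = -0.0048
Cramer: x(z) = 0.0194-0.1833z;  y(z) = 0.0216-0.1315z
quadratic in z: (1.0509)z²+(0.1652)z+(-0.1636)=0, √Δ=0.8456 → z ∈ {-0.4809, 0.3237}; z = -0.4809 (taking z<0)
x = 0.1075, y = 0.0848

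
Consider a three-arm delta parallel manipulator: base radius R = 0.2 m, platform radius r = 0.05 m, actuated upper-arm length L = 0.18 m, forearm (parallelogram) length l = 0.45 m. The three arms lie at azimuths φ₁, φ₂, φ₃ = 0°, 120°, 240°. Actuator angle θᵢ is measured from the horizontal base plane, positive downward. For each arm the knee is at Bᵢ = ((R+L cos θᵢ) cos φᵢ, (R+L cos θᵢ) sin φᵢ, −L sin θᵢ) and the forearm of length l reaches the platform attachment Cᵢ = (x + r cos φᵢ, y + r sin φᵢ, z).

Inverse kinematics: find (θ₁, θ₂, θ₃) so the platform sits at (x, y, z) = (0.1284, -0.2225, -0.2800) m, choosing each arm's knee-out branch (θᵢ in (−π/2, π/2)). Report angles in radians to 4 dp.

arm 1 (φ=0.0°): x'=0.1284, y'=-0.2225
  A=0.0216, B=-0.2800, C=(l²−L²−A²−y'²−z²)/(2L)=0.1159
  θ1 = atan2(B,A) + arccos(C/0.2808) = -0.3485
φ2=120.0° → target in arm frame (-0.2569, 0.0001)
  A=0.4069, B=-0.2800, C=(l²−L²−A²−y'²−z²)/(2L)=-0.2052
  θ2 = atan2(B,A) + arccos(C/0.4939) = 1.3964
φ3=240.0° → target in arm frame (0.1285, 0.2224)
  A cos θ + B sin θ = C:  0.0215·cos θ + -0.2800·sin θ = 0.1160
  √(A²+B²)=0.2808;  θ3 = -1.4941+1.1450 ≈ -0.3491

θ₁ = -0.3485, θ₂ = 1.3964, θ₃ = -0.3491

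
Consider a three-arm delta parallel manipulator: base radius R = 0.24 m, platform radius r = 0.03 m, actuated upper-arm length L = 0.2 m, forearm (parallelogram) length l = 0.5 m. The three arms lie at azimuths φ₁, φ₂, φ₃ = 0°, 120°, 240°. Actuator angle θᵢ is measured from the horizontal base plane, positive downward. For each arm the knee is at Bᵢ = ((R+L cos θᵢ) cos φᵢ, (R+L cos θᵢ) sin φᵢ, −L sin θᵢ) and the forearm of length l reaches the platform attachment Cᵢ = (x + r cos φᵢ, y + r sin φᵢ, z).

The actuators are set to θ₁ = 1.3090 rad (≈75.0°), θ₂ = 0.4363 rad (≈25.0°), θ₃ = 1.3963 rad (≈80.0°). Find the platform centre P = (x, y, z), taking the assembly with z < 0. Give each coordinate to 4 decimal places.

φ1=0.0°: virtual centre (0.2618, 0.0000, -0.1932), radius l
O2 = (0.3913·cos120.0°, 0.3913·sin120.0°, -0.0845) = (-0.1956, 0.3388, -0.0845)
φ3=240.0°: virtual centre (-0.1224, -0.2119, -0.1970), radius l
|O₂|²−|O₁|² = 0.0544;  |O₃|²−|O₁|² = -0.0072
[-0.9148 0.6777 0.2173]·P = 0.0544;  [-0.7682 -0.4239 -0.0076]·P = -0.0072
det = 0.9084;  x = -0.0200+0.0958z,  y = 0.0532+-0.1914z
into |P−O₁|² = l²: 1.0458z² + 0.3120z + -0.1304 = 0;  Δ = 0.6430;  z = -0.5325 or 0.2342 → z<0 root = -0.5325
x = -0.0710, y = 0.1551

(-0.0710, 0.1551, -0.5325)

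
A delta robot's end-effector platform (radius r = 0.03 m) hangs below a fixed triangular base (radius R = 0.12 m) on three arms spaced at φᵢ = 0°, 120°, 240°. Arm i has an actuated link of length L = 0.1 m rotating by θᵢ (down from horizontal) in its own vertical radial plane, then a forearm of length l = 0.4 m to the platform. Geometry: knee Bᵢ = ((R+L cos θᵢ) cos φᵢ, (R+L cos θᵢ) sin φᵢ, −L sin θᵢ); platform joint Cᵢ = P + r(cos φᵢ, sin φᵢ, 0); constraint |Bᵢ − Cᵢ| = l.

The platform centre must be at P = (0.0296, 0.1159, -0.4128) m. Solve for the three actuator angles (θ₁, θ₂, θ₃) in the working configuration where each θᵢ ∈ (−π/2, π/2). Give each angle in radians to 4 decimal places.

rotate P by −φ1: (0.0296, 0.1159, -0.4128)
  e−x'=0.0604;  (l²−L²−(e−x')²−y'²−z²)/2L = -0.1874
  γ=atan2(-0.4128,0.0604)=-1.4255;  ψ=arccos(-0.4492)=2.0367;  θ1=γ+ψ≈0.6112
arm 2 (φ=120.0°): x'=0.0856, y'=-0.0836
  e−x'=0.0044;  (l²−L²−(e−x')²−y'²−z²)/2L = -0.1370
  √(A²+B²)=0.4128;  θ2 = -1.5601+1.9092 ≈ 0.3491
arm 3 (φ=240.0°): x'=-0.1152, y'=-0.0323
  A cos θ + B sin θ = C:  0.2052·cos θ + -0.4128·sin θ = -0.3177
  √(A²+B²)=0.4610;  θ3 = -1.1095+2.3312 ≈ 1.2217

θ₁ = 0.6112, θ₂ = 0.3491, θ₃ = 1.2217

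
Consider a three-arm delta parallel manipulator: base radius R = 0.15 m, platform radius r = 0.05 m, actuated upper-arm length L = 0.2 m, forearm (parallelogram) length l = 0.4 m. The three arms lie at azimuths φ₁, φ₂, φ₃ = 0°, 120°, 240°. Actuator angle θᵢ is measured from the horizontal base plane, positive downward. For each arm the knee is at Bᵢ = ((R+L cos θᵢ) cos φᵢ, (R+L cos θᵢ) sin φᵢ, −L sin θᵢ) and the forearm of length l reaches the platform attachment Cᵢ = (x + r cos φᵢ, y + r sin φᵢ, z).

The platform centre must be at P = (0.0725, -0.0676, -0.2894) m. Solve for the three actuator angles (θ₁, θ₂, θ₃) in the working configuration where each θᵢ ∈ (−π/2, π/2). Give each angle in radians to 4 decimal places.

θ₁ = -0.1744, θ₂ = 0.6106, θ₃ = 0.0872

arm 1 (φ=0.0°): x'=0.0725, y'=-0.0676
  A cos θ + B sin θ = C:  0.0275·cos θ + -0.2894·sin θ = 0.0773
  γ=atan2(-0.2894,0.0275)=-1.4761;  ψ=arccos(0.2659)=1.3016;  θ1=γ+ψ≈-0.1744
φ2=120.0° → target in arm frame (-0.0948, -0.0290)
  e−x'=0.1948;  (l²−L²−(e−x')²−y'²−z²)/2L = -0.0063
  √(A²+B²)=0.3489;  θ2 = -0.9784+1.5890 ≈ 0.6106
rotate P by −φ3: (0.0223, 0.0966, -0.2894)
  e−x'=0.0777;  (l²−L²−(e−x')²−y'²−z²)/2L = 0.0522
  γ=atan2(-0.2894,0.0777)=-1.3085;  ψ=arccos(0.1742)=1.3957;  θ3=γ+ψ≈0.0872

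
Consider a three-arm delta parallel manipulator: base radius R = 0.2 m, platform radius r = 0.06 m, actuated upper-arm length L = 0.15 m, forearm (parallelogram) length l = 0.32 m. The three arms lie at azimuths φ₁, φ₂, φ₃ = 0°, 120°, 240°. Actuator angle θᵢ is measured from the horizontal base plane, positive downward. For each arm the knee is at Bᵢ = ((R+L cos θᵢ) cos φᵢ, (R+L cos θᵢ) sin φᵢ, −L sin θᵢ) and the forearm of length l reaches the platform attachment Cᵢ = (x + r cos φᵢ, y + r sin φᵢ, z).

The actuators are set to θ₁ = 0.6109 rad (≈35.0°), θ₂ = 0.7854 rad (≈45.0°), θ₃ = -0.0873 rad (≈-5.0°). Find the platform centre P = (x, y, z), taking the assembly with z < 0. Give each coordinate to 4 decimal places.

S1 = (0.2629·cos0.0°, 0.2629·sin0.0°, -0.0860) = (0.2629, 0.0000, -0.0860)
arm 2 at φ=120.0°: e+L cos θ2 = 0.2461;  S2 = (-0.1230, 0.2131, -0.1061)
S3 = (0.2894·cos240.0°, 0.2894·sin240.0°, 0.0131) = (-0.1447, -0.2507, 0.0131)
subtract pairs → two planes through P
[-0.7718 0.4262 -0.0401]·P = -0.0047;  [-0.8152 -0.5013 0.1982]·P = 0.0074
Cramer: x(z) = -0.0011+0.0877z;  y(z) = -0.0130+0.2528z
sphere 1 gives Az²+Bz+C=0 with A=1.0716, B=0.1192, C=-0.0251;  B²−4AC=0.1220;  roots -0.2186, 0.1074;  negative root z = -0.2186
x = -0.0203, y = -0.0683

(-0.0203, -0.0683, -0.2186)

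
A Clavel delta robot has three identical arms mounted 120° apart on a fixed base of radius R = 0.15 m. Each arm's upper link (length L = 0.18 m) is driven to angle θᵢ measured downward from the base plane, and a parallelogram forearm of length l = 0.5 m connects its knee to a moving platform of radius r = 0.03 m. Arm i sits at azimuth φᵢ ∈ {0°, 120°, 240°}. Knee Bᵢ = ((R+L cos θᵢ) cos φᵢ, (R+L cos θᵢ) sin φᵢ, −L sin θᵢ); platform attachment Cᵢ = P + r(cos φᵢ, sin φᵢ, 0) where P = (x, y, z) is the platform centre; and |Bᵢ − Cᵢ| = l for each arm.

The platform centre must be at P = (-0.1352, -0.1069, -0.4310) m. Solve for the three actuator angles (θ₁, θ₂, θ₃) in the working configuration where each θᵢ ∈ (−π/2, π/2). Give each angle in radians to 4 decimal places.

θ₁ = 0.7852, θ₂ = 0.4363, θ₃ = -0.2617

φ1=0.0° → target in arm frame (-0.1352, -0.1069)
  e−x'=0.2552;  (l²−L²−(e−x')²−y'²−z²)/2L = -0.1242
  θ1 = atan2(B,A) + arccos(C/0.5009) = 0.7852
φ2=120.0° → target in arm frame (-0.0250, 0.1705)
  A cos θ + B sin θ = C:  0.1450·cos θ + -0.4310·sin θ = -0.0507
  √(A²+B²)=0.4547;  θ2 = -1.2463+1.6826 ≈ 0.4363
rotate P by −φ3: (0.1602, -0.0636, -0.4310)
  e−x'=-0.0402;  (l²−L²−(e−x')²−y'²−z²)/2L = 0.0727
  γ=atan2(-0.4310,-0.0402)=-1.6637;  ψ=arccos(0.1680)=1.4020;  θ3=γ+ψ≈-0.2617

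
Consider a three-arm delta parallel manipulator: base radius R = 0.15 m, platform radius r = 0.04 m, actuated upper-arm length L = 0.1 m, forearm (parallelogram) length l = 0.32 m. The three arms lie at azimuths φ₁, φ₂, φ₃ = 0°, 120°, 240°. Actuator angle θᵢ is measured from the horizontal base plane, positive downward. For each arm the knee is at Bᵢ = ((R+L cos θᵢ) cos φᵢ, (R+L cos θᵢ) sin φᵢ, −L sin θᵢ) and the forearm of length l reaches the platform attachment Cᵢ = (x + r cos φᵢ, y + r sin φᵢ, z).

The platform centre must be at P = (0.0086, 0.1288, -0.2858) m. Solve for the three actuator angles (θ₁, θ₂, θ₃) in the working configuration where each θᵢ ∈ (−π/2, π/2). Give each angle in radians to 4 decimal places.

rotate P by −φ1: (0.0086, 0.1288, -0.2858)
  A=0.1014, B=-0.2858, C=(l²−L²−A²−y'²−z²)/(2L)=-0.0808
  √(A²+B²)=0.3033;  θ1 = -1.2299+1.8404 ≈ 0.6105
φ2=120.0° → target in arm frame (0.1072, -0.0718)
  A cos θ + B sin θ = C:  0.0028·cos θ + -0.2858·sin θ = 0.0277
  γ=atan2(-0.2858,0.0028)=-1.5612;  ψ=arccos(0.0971)=1.4736;  θ2=γ+ψ≈-0.0876
arm 3 (φ=240.0°): x'=-0.1158, y'=-0.0570
  A cos θ + B sin θ = C:  0.2258·cos θ + -0.2858·sin θ = -0.2177
  θ3 = atan2(B,A) + arccos(C/0.3643) = 1.3092

θ₁ = 0.6105, θ₂ = -0.0876, θ₃ = 1.3092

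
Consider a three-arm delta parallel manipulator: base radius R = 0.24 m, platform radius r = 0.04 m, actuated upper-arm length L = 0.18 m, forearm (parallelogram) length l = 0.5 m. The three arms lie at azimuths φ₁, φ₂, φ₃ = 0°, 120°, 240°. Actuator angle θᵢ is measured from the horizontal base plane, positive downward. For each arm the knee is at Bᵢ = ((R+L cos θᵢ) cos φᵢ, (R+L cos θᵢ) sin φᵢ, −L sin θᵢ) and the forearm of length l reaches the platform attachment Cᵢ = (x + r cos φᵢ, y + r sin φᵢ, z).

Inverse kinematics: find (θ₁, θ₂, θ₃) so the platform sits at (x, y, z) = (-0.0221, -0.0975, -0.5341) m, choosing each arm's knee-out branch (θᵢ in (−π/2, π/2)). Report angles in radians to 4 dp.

rotate P by −φ1: (-0.0221, -0.0975, -0.5341)
  A=0.2221, B=-0.5341, C=(l²−L²−A²−y'²−z²)/(2L)=-0.3514
  θ1 = atan2(B,A) + arccos(C/0.5784) = 1.0470
φ2=120.0° → target in arm frame (-0.0734, 0.0679)
  A cos θ + B sin θ = C:  0.2734·cos θ + -0.5341·sin θ = -0.4084
  √(A²+B²)=0.6000;  θ2 = -1.0977+2.3194 ≈ 1.2217
rotate P by −φ3: (0.0955, 0.0296, -0.5341)
  A=0.1045, B=-0.5341, C=(l²−L²−A²−y'²−z²)/(2L)=-0.2207
  γ=atan2(-0.5341,0.1045)=-1.3776;  ψ=arccos(-0.4056)=1.9884;  θ3=γ+ψ≈0.6109

θ₁ = 1.0470, θ₂ = 1.2217, θ₃ = 0.6109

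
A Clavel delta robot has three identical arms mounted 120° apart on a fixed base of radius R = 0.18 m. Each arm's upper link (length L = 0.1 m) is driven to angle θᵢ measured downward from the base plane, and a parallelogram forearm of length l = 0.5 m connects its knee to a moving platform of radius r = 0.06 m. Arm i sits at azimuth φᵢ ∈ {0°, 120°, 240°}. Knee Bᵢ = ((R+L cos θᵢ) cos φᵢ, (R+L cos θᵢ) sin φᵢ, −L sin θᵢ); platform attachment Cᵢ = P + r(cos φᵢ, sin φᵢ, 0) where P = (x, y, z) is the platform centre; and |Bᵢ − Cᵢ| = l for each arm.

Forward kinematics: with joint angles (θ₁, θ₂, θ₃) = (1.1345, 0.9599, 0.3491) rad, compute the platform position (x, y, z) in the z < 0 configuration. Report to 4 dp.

(-0.0758, -0.0824, -0.5225)

O1 = (0.1623·cos0.0°, 0.1623·sin0.0°, -0.0906) = (0.1623, 0.0000, -0.0906)
arm 2 at φ=120.0°: ρ2 = 0.1774;  O2 = (-0.0887, 0.1536, -0.0819)
φ3=240.0°: virtual centre (-0.1070, -0.1853, -0.0342), radius l
eliminate P² terms by subtracting sphere 1 from 2 and 3
linear system: -0.5019x+0.3072y = 0.0036−0.0174z; -0.5385x+-0.3706y = 0.0124−0.1129z
Cramer: x(z) = -0.0147+0.1170z;  y(z) = -0.0122+0.1345z
into |P−O₁|² = l²: 1.0318z² + 0.1366z + -0.2103 = 0;  Δ = 0.8867;  z = -0.5225 or 0.3901 → z<0 root = -0.5225
x = -0.0758, y = -0.0824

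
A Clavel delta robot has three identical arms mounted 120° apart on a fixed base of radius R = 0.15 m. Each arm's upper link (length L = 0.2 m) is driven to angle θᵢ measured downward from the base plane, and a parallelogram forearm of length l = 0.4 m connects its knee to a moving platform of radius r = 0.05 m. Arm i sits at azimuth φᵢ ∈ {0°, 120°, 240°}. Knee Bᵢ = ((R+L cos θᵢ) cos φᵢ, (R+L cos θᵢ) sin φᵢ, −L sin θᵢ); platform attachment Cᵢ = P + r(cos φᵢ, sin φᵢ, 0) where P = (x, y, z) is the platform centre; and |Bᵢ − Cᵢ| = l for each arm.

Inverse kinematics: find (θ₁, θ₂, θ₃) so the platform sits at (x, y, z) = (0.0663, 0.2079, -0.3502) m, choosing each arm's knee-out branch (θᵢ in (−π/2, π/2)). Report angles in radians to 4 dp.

θ₁ = 0.4364, θ₂ = 0.0871, θ₃ = 1.3091

arm 1 (φ=0.0°): x'=0.0663, y'=0.2079
  e−x'=0.0337;  (l²−L²−(e−x')²−y'²−z²)/2L = -0.1175
  θ1 = atan2(B,A) + arccos(C/0.3518) = 0.4364
φ2=120.0° → target in arm frame (0.1469, -0.1614)
  e−x'=-0.0469;  (l²−L²−(e−x')²−y'²−z²)/2L = -0.0772
  θ2 = atan2(B,A) + arccos(C/0.3533) = 0.0871
rotate P by −φ3: (-0.2132, -0.0465, -0.3502)
  A=0.3132, B=-0.3502, C=(l²−L²−A²−y'²−z²)/(2L)=-0.2572
  θ3 = atan2(B,A) + arccos(C/0.4698) = 1.3091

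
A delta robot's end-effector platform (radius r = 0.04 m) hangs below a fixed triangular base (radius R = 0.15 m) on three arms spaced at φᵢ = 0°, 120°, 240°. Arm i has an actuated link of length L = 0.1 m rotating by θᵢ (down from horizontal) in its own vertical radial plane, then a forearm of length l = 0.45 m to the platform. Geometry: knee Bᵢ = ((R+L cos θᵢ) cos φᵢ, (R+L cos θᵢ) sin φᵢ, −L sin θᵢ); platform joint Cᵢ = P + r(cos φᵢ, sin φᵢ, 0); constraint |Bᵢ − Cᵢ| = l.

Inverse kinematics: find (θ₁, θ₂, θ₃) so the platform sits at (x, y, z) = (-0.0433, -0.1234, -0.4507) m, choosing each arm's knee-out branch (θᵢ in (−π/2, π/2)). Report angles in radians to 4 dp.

θ₁ = 0.8729, θ₂ = 1.0477, θ₃ = 0.0874

arm 1 (φ=0.0°): x'=-0.0433, y'=-0.1234
  e−x'=0.1533;  (l²−L²−(e−x')²−y'²−z²)/2L = -0.2468
  γ=atan2(-0.4507,0.1533)=-1.2429;  ψ=arccos(-0.5184)=2.1158;  θ1=γ+ψ≈0.8729
arm 2 (φ=120.0°): x'=-0.0852, y'=0.0992
  A cos θ + B sin θ = C:  0.1952·cos θ + -0.4507·sin θ = -0.2929
  θ2 = atan2(B,A) + arccos(C/0.4912) = 1.0477
φ3=240.0° → target in arm frame (0.1285, 0.0242)
  A=-0.0185, B=-0.4507, C=(l²−L²−A²−y'²−z²)/(2L)=-0.0578
  γ=atan2(-0.4507,-0.0185)=-1.6119;  ψ=arccos(-0.1281)=1.6993;  θ3=γ+ψ≈0.0874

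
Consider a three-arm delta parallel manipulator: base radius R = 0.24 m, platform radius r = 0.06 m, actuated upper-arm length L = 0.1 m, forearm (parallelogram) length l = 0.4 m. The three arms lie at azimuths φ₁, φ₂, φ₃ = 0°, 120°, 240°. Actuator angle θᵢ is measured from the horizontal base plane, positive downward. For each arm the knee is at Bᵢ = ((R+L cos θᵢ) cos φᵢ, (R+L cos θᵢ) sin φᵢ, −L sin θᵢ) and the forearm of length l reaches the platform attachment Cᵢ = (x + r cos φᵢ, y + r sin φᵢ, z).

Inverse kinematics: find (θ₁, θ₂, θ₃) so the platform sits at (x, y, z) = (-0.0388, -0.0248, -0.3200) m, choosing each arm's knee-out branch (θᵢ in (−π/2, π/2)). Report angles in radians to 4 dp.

φ1=0.0° → target in arm frame (-0.0388, -0.0248)
  A cos θ + B sin θ = C:  0.2188·cos θ + -0.3200·sin θ = -0.0044
  γ=atan2(-0.3200,0.2188)=-0.9711;  ψ=arccos(-0.0115)=1.5823;  θ1=γ+ψ≈0.6112
rotate P by −φ2: (-0.0021, 0.0460, -0.3200)
  A=0.1821, B=-0.3200, C=(l²−L²−A²−y'²−z²)/(2L)=0.0617
  θ2 = atan2(B,A) + arccos(C/0.3682) = 0.3490
arm 3 (φ=240.0°): x'=0.0409, y'=-0.0212
  A cos θ + B sin θ = C:  0.1391·cos θ + -0.3200·sin θ = 0.1390
  √(A²+B²)=0.3489;  θ3 = -1.1607+1.1611 ≈ 0.0005

θ₁ = 0.6112, θ₂ = 0.3490, θ₃ = 0.0005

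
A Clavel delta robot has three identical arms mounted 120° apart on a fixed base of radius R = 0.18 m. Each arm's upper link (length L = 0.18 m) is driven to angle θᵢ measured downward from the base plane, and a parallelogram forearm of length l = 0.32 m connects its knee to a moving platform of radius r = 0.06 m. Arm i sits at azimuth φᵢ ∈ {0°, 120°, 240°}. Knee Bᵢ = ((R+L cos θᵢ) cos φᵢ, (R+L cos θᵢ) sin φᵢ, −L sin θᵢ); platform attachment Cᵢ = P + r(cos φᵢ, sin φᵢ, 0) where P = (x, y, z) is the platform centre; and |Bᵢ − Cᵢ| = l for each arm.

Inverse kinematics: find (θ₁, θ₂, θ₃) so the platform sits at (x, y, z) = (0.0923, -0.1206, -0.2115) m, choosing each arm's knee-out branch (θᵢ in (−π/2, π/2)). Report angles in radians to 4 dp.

arm 1 (φ=0.0°): x'=0.0923, y'=-0.1206
  A cos θ + B sin θ = C:  0.0277·cos θ + -0.2115·sin θ = 0.0277
  θ1 = atan2(B,A) + arccos(C/0.2133) = 0.0002
φ2=120.0° → target in arm frame (-0.1506, -0.0196)
  A cos θ + B sin θ = C:  0.2706·cos θ + -0.2115·sin θ = -0.1343
  γ=atan2(-0.2115,0.2706)=-0.6634;  ψ=arccos(-0.3910)=1.9725;  θ2=γ+ψ≈1.3090
rotate P by −φ3: (0.0583, 0.1402, -0.2115)
  A cos θ + B sin θ = C:  0.0617·cos θ + -0.2115·sin θ = 0.0050
  √(A²+B²)=0.2203;  θ3 = -1.2869+1.5482 ≈ 0.2613

θ₁ = 0.0002, θ₂ = 1.3090, θ₃ = 0.2613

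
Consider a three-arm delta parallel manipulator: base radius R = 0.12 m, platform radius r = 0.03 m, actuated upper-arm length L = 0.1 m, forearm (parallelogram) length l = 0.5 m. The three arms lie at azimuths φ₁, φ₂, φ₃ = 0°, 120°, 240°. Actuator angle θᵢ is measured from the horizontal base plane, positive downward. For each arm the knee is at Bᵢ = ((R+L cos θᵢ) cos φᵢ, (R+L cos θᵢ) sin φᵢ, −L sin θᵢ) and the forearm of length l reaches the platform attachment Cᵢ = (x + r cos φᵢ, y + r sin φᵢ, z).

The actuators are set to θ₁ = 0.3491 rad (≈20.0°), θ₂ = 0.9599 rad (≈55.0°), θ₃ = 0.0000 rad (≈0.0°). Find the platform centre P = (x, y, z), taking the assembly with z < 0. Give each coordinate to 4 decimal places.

(0.0277, -0.1510, -0.4845)

arm 1 at φ=0.0°: (R−r)+L cos θ1 = 0.1840;  O1 = (0.1840, 0.0000, -0.0342)
O2 = (0.1474·cos120.0°, 0.1474·sin120.0°, -0.0819) = (-0.0737, 0.1276, -0.0819)
φ3=240.0°: virtual centre (-0.0950, -0.1645, 0.0000), radius l
eliminate P² terms by subtracting sphere 1 from 2 and 3
[-0.5153 0.2552 -0.0954]·P = -0.0066;  [-0.5579 -0.3291 0.0684]·P = 0.0011
Cramer: x(z) = 0.0061-0.0447z;  y(z) = -0.0136+0.2836z
quadratic in z: (1.0824)z²+(0.0766)z+(-0.2170)=0, √Δ=0.9723 → z ∈ {-0.4845, 0.4137}; z = -0.4845 (taking z<0)
x = 0.0277, y = -0.1510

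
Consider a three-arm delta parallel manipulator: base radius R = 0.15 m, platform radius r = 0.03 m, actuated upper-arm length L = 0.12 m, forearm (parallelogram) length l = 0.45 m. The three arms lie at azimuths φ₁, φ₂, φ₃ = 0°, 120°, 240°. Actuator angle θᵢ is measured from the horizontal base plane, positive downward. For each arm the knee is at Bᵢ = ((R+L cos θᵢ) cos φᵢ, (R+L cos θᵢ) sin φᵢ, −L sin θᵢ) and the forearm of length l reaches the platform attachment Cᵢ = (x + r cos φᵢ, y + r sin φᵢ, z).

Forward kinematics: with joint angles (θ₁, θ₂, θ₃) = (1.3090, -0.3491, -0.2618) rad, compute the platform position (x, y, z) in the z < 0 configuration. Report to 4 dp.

φ1=0.0°: virtual centre (0.1511, 0.0000, -0.1159), radius l
φ2=120.0°: virtual centre (-0.1164, 0.2016, 0.0410), radius l
S3 = (0.2359·cos240.0°, 0.2359·sin240.0°, 0.0311) = (-0.1180, -0.2043, 0.0311)
subtract pairs → two planes through P
linear system: -0.5349x+0.4032y = 0.0196−0.3139z; -0.5380x+-0.4086y = 0.0204−0.2939z
det = 0.4355;  x = -0.0373+0.5667z,  y = -0.0008+-0.0268z
sphere 1 gives Az²+Bz+C=0 with A=1.3219, B=0.0184, C=-0.1536;  B²−4AC=0.8125;  roots -0.3479, 0.3340;  negative root z = -0.3479
x = -0.2344, y = 0.0085

(-0.2344, 0.0085, -0.3479)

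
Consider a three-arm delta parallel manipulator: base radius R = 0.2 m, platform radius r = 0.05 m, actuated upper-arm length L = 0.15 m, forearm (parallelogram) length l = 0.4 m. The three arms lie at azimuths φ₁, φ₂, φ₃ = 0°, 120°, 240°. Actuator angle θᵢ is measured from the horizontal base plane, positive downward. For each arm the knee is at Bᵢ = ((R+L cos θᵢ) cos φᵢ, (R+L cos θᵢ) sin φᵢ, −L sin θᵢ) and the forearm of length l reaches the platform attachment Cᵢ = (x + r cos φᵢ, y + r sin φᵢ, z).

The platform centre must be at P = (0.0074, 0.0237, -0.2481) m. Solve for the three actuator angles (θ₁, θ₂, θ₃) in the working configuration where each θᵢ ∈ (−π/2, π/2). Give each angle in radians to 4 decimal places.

arm 1 (φ=0.0°): x'=0.0074, y'=0.0237
  e−x'=0.1426;  (l²−L²−(e−x')²−y'²−z²)/2L = 0.1835
  γ=atan2(-0.2481,0.1426)=-1.0491;  ψ=arccos(0.6412)=0.8747;  θ1=γ+ψ≈-0.1745
φ2=120.0° → target in arm frame (0.0168, -0.0183)
  A cos θ + B sin θ = C:  0.1332·cos θ + -0.2481·sin θ = 0.1929
  θ2 = atan2(B,A) + arccos(C/0.2816) = -0.2622
φ3=240.0° → target in arm frame (-0.0242, -0.0054)
  A=0.1742, B=-0.2481, C=(l²−L²−A²−y'²−z²)/(2L)=0.1519
  γ=atan2(-0.2481,0.1742)=-0.9586;  ψ=arccos(0.5010)=1.0461;  θ3=γ+ψ≈0.0875

θ₁ = -0.1745, θ₂ = -0.2622, θ₃ = 0.0875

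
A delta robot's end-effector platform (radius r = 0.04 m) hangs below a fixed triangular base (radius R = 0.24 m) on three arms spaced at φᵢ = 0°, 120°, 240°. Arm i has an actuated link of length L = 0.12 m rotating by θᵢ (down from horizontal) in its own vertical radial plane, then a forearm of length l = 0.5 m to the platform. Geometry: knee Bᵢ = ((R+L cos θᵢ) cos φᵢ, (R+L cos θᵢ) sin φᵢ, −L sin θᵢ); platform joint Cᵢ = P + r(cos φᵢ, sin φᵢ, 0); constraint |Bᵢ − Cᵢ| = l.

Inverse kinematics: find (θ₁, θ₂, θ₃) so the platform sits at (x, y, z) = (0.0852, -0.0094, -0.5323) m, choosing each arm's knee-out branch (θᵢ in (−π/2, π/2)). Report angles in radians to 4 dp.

rotate P by −φ1: (0.0852, -0.0094, -0.5323)
  e−x'=0.1148;  (l²−L²−(e−x')²−y'²−z²)/2L = -0.2542
  γ=atan2(-0.5323,0.1148)=-1.3584;  ψ=arccos(-0.4668)=2.0565;  θ1=γ+ψ≈0.6981
rotate P by −φ2: (-0.0507, -0.0691, -0.5323)
  A=0.2507, B=-0.5323, C=(l²−L²−A²−y'²−z²)/(2L)=-0.4808
  θ2 = atan2(B,A) + arccos(C/0.5884) = 1.3966
φ3=240.0° → target in arm frame (-0.0345, 0.0785)
  A cos θ + B sin θ = C:  0.2345·cos θ + -0.5323·sin θ = -0.4536
  γ=atan2(-0.5323,0.2345)=-1.1559;  ψ=arccos(-0.7799)=2.4653;  θ3=γ+ψ≈1.3094

θ₁ = 0.6981, θ₂ = 1.3966, θ₃ = 1.3094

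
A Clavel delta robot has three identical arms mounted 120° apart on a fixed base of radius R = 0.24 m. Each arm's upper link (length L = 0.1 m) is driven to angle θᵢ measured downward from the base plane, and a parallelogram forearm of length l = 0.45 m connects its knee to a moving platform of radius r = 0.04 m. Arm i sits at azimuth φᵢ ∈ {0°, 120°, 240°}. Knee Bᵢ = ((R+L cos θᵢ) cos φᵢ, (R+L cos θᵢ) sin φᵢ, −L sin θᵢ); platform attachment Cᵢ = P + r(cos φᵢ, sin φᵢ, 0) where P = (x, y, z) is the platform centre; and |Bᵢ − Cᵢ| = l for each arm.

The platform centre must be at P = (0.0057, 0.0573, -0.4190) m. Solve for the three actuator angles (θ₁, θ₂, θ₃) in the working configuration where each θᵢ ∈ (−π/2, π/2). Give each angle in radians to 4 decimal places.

arm 1 (φ=0.0°): x'=0.0057, y'=0.0573
  A cos θ + B sin θ = C:  0.1943·cos θ + -0.4190·sin θ = -0.1205
  √(A²+B²)=0.4619;  θ1 = -1.1366+1.8347 ≈ 0.6981
φ2=120.0° → target in arm frame (0.0468, -0.0336)
  A=0.1532, B=-0.4190, C=(l²−L²−A²−y'²−z²)/(2L)=-0.0383
  √(A²+B²)=0.4461;  θ2 = -1.2202+1.6568 ≈ 0.4366
φ3=240.0° → target in arm frame (-0.0525, -0.0237)
  A=0.2525, B=-0.4190, C=(l²−L²−A²−y'²−z²)/(2L)=-0.2368
  θ3 = atan2(B,A) + arccos(C/0.4892) = 1.0477

θ₁ = 0.6981, θ₂ = 0.4366, θ₃ = 1.0477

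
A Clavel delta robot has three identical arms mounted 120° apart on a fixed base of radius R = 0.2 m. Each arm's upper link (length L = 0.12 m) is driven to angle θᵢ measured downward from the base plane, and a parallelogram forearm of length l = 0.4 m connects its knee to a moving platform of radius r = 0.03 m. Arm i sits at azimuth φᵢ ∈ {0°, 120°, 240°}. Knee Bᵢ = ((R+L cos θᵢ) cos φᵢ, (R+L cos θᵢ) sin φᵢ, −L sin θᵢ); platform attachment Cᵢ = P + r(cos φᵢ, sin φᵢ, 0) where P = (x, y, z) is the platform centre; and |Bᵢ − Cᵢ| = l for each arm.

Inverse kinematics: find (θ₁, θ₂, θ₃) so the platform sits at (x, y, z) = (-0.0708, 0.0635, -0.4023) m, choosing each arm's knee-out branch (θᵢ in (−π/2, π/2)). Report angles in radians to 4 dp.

θ₁ = 1.3085, θ₂ = 0.4360, θ₃ = 1.0470

φ1=0.0° → target in arm frame (-0.0708, 0.0635)
  e−x'=0.2408;  (l²−L²−(e−x')²−y'²−z²)/2L = -0.3261
  γ=atan2(-0.4023,0.2408)=-1.0314;  ψ=arccos(-0.6955)=2.3399;  θ1=γ+ψ≈1.3085
rotate P by −φ2: (0.0904, 0.0296, -0.4023)
  A cos θ + B sin θ = C:  0.0796·cos θ + -0.4023·sin θ = -0.0977
  γ=atan2(-0.4023,0.0796)=-1.3754;  ψ=arccos(-0.2383)=1.8114;  θ2=γ+ψ≈0.4360
rotate P by −φ3: (-0.0196, -0.0931, -0.4023)
  e−x'=0.1896;  (l²−L²−(e−x')²−y'²−z²)/2L = -0.2535
  θ3 = atan2(B,A) + arccos(C/0.4447) = 1.0470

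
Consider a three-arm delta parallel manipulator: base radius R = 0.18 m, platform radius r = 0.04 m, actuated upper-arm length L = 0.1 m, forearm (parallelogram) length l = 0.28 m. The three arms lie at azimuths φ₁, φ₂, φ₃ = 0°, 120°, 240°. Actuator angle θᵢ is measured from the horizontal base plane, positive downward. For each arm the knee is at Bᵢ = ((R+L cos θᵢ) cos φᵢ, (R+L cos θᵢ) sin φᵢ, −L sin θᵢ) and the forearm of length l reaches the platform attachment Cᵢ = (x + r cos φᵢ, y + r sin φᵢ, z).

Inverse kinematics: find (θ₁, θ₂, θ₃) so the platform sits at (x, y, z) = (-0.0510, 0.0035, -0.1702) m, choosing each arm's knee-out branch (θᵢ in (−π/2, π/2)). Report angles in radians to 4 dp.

θ₁ = 0.7855, θ₂ = -0.0883, θ₃ = -0.0001

rotate P by −φ1: (-0.0510, 0.0035, -0.1702)
  A cos θ + B sin θ = C:  0.1910·cos θ + -0.1702·sin θ = 0.0147
  √(A²+B²)=0.2558;  θ1 = -0.7279+1.5133 ≈ 0.7855
arm 2 (φ=120.0°): x'=0.0285, y'=0.0424
  A cos θ + B sin θ = C:  0.1115·cos θ + -0.1702·sin θ = 0.1260
  √(A²+B²)=0.2035;  θ2 = -0.9910+0.9027 ≈ -0.0883
rotate P by −φ3: (0.0225, -0.0459, -0.1702)
  A cos θ + B sin θ = C:  0.1175·cos θ + -0.1702·sin θ = 0.1176
  θ3 = atan2(B,A) + arccos(C/0.2068) = -0.0001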